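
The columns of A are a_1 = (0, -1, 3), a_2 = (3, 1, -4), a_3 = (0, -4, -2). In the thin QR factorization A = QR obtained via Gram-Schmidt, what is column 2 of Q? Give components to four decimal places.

a_1 = (0, -1, 3); ‖a_1‖ = 3.1623, so q_1 = (0.0000, -0.3162, 0.9487).
q_1·a_2 = 0.0000·3 + (-0.3162)·1 + 0.9487·(-4) = -4.1110.
u_2 = a_2 + 4.1110·q_1 = (3.0000, -0.3000, -0.1000).
‖u_2‖ = 3.0166, so q_2 = (0.9945, -0.0994, -0.0331).

q_2 = (0.9945, -0.0994, -0.0331)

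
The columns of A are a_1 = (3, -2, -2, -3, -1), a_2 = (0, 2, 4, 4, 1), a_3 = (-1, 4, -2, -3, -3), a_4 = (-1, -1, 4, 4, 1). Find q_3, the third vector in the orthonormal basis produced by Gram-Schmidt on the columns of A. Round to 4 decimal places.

q_3 = (0.0952, 0.8140, -0.0039, -0.2778, -0.5012)

a_1 = (3, -2, -2, -3, -1); ‖a_1‖ = 5.1962, so q_1 = (0.5774, -0.3849, -0.3849, -0.5774, -0.1925).
q_1·a_2 = 0.5774·0 + (-0.3849)·2 + (-0.3849)·4 + (-0.5774)·4 + (-0.1925)·1 = -4.8113.
u_2 = a_2 + 4.8113·q_1 = (2.7778, 0.1481, 2.1481, 1.2222, 0.0741).
‖u_2‖ = 3.7218, so q_2 = (0.7464, 0.0398, 0.5772, 0.3284, 0.0199).
q_1·a_3 = 0.5774·(-1) + (-0.3849)·4 + (-0.3849)·(-2) + (-0.5774)·(-3) + (-0.1925)·(-3) = 0.9623; q_2·a_3 = 0.7464·(-1) + 0.0398·4 + 0.5772·(-2) + 0.3284·(-3) + 0.0199·(-3) = -2.7864.
u_3 = a_3 − 0.9623·q_1 + 2.7864·q_2 = (0.5241, 4.4813, -0.0214, -1.5294, -2.7594).
‖u_3‖ = 5.5055, so q_3 = (0.0952, 0.8140, -0.0039, -0.2778, -0.5012).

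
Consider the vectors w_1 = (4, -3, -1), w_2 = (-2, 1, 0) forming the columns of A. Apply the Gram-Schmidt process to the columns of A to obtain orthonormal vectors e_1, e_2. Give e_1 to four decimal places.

w_1 = (4, -3, -1); ‖w_1‖ = 5.0990, so e_1 = (0.7845, -0.5883, -0.1961).

e_1 = (0.7845, -0.5883, -0.1961)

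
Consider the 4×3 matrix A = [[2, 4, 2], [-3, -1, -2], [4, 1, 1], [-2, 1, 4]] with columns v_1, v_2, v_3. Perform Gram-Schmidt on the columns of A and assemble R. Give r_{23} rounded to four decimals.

v_1 = (2, -3, 4, -2); ‖v_1‖ = 5.7446, so e_1 = (0.3482, -0.5222, 0.6963, -0.3482).
e_1·v_2 = 0.3482·4 + (-0.5222)·(-1) + 0.6963·1 + (-0.3482)·1 = 2.2630.
u_2 = v_2 − 2.2630·e_1 = (3.2121, 0.1818, -0.5758, 1.7879).
‖u_2‖ = 3.7254, so e_2 = (0.8622, 0.0488, -0.1545, 0.4799).
r_{23} = e_2·v_3 = 3.3919.

r_{23} = 3.3919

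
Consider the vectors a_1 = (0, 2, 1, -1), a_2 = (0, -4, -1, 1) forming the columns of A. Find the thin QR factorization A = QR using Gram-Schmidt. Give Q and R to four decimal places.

Q = [[0.0000, 0.0000], [0.8165, -0.5774], [0.4082, 0.5774], [-0.4082, -0.5774]], R = [[2.4495, -4.0825], [0.0000, 1.1547]]

a_1 = (0, 2, 1, -1); ‖a_1‖ = 2.4495, so q_1 = (0.0000, 0.8165, 0.4082, -0.4082).
q_1·a_2 = 0.0000·0 + 0.8165·(-4) + 0.4082·(-1) + (-0.4082)·1 = -4.0825.
u_2 = a_2 + 4.0825·q_1 = (0.0000, -0.6667, 0.6667, -0.6667).
‖u_2‖ = 1.1547, so q_2 = (0.0000, -0.5774, 0.5774, -0.5774).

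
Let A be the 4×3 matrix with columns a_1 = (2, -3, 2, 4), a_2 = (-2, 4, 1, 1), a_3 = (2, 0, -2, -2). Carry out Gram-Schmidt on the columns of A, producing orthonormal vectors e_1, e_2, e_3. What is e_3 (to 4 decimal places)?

a_1 = (2, -3, 2, 4); ‖a_1‖ = 5.7446, so e_1 = (0.3482, -0.5222, 0.3482, 0.6963).
e_1·a_2 = 0.3482·(-2) + (-0.5222)·4 + 0.3482·1 + 0.6963·1 = -1.7408.
u_2 = a_2 + 1.7408·e_1 = (-1.3939, 3.0909, 1.6061, 2.2121).
‖u_2‖ = 4.3554, so e_2 = (-0.3200, 0.7097, 0.3687, 0.5079).
e_1·a_3 = 0.3482·2 + (-0.5222)·0 + 0.3482·(-2) + 0.6963·(-2) = -1.3926; e_2·a_3 = (-0.3200)·2 + 0.7097·0 + 0.3687·(-2) + 0.5079·(-2) = -2.3934.
u_3 = a_3 + 1.3926·e_1 + 2.3934·e_2 = (1.7188, 0.9712, -0.6326, 0.1853).
‖u_3‖ = 2.0814, so e_3 = (0.8258, 0.4666, -0.3039, 0.0890).

e_3 = (0.8258, 0.4666, -0.3039, 0.0890)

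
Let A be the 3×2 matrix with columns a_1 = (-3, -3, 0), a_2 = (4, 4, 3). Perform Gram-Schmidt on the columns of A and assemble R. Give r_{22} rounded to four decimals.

r_{22} = 3.0000

e_1 = a_1/‖a_1‖ = (-3, -3, 0)/4.2426 = (-0.7071, -0.7071, 0.0000).
r_{12} = e_1·a_2 = -5.6569.
u_2 = a_2 + 5.6569·e_1 = (0.0000, 0.0000, 3.0000).
r_{22} = ‖u_2‖ = 3.0000.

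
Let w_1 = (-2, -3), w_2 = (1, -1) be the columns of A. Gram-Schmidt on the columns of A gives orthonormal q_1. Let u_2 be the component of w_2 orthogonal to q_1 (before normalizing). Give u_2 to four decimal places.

u_2 = (1.1538, -0.7692)

w_1 = (-2, -3); ‖w_1‖ = 3.6056, so q_1 = (-0.5547, -0.8321).
q_1·w_2 = (-0.5547)·1 + (-0.8321)·(-1) = 0.2774.
u_2 = w_2 − 0.2774·q_1 = (1.1538, -0.7692).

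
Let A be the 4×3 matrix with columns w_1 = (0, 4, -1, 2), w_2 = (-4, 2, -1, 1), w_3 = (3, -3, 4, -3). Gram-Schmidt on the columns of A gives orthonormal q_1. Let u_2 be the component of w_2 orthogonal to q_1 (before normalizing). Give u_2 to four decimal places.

u_2 = (-4.0000, -0.0952, -0.4762, -0.0476)

q_1 = w_1/‖w_1‖ = (0, 4, -1, 2)/4.5826 = (0.0000, 0.8729, -0.2182, 0.4364).
r_{12} = q_1·w_2 = 2.4004.
u_2 = w_2 − 2.4004·q_1 = (-4.0000, -0.0952, -0.4762, -0.0476).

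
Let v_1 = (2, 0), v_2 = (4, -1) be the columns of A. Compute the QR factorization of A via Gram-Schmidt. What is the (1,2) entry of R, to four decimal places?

v_1 = (2, 0); ‖v_1‖ = 2.0000, so e_1 = (1.0000, 0.0000).
r_{12} = e_1·v_2 = 4.0000.

r_{12} = 4.0000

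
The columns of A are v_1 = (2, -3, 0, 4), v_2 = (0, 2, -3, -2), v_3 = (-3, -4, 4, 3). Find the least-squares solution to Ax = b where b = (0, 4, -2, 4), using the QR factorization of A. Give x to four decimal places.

q_1 = v_1/‖v_1‖ = (2, -3, 0, 4)/5.3852 = (0.3714, -0.5571, 0.0000, 0.7428).
r_{12} = q_1·v_2 = -2.5997.
u_2 = v_2 + 2.5997·q_1 = (0.9655, 0.5517, -3.0000, -0.0690).
‖u_2‖ = 3.2002, so q_2 = (0.3017, 0.1724, -0.9374, -0.0216).
r_{13} = q_1·v_3 = 3.3425; r_{23} = q_2·v_3 = -5.4091.
u_3 = v_3 − 3.3425·q_1 + 5.4091·q_2 = (-2.6094, -1.2054, -1.0707, 0.4007).
‖u_3‖ = 3.0934, so q_3 = (-0.8436, -0.3897, -0.3461, 0.1295).
Qᵀb = (0.7428, 2.4783, -0.3483).
Back-substitute: x_3 = -0.3483/3.0934 = -0.1126.
x_2 = (2.4783 + 5.4091·(-0.1126))/3.2002 = 0.5841.
x_1 = (0.7428 + 2.5997·0.5841 − 3.3425·(-0.1126))/5.3852 = 0.4898.

x = (0.4898, 0.5841, -0.1126)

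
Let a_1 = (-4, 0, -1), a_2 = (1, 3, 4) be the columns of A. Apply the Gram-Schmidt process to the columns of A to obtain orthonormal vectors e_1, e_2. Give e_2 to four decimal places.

e_1 = a_1/‖a_1‖ = (-4, 0, -1)/4.1231 = (-0.9701, 0.0000, -0.2425).
r_{12} = e_1·a_2 = -1.9403.
u_2 = a_2 + 1.9403·e_1 = (-0.8824, 3.0000, 3.5294).
‖u_2‖ = 4.7154, so e_2 = (-0.1871, 0.6362, 0.7485).

e_2 = (-0.1871, 0.6362, 0.7485)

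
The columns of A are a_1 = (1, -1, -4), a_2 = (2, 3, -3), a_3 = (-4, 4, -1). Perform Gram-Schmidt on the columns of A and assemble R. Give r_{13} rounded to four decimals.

q_1 = a_1/‖a_1‖ = (1, -1, -4)/4.2426 = (0.2357, -0.2357, -0.9428).
r_{13} = q_1·a_3 = -0.9428.

r_{13} = -0.9428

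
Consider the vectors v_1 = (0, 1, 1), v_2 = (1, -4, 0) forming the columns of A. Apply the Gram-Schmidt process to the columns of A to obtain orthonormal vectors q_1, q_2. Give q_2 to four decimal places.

v_1 = (0, 1, 1); ‖v_1‖ = 1.4142, so q_1 = (0.0000, 0.7071, 0.7071).
q_1·v_2 = 0.0000·1 + 0.7071·(-4) + 0.7071·0 = -2.8284.
u_2 = v_2 + 2.8284·q_1 = (1.0000, -2.0000, 2.0000).
‖u_2‖ = 3.0000, so q_2 = (0.3333, -0.6667, 0.6667).

q_2 = (0.3333, -0.6667, 0.6667)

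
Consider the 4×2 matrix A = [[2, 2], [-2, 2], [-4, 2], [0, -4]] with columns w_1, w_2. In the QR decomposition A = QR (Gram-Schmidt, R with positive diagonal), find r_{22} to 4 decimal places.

r_{22} = 5.0332

e_1 = w_1/‖w_1‖ = (2, -2, -4, 0)/4.8990 = (0.4082, -0.4082, -0.8165, 0.0000).
r_{12} = e_1·w_2 = -1.6330.
u_2 = w_2 + 1.6330·e_1 = (2.6667, 1.3333, 0.6667, -4.0000).
r_{22} = ‖u_2‖ = 5.0332.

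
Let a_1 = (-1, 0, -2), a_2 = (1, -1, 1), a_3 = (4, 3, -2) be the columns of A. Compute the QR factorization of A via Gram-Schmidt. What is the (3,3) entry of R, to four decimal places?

r_{33} = 5.3072

a_1 = (-1, 0, -2); ‖a_1‖ = 2.2361, so e_1 = (-0.4472, 0.0000, -0.8944).
e_1·a_2 = (-0.4472)·1 + 0.0000·(-1) + (-0.8944)·1 = -1.3416.
u_2 = a_2 + 1.3416·e_1 = (0.4000, -1.0000, -0.2000).
‖u_2‖ = 1.0954, so e_2 = (0.3651, -0.9129, -0.1826).
e_1·a_3 = (-0.4472)·4 + 0.0000·3 + (-0.8944)·(-2) = 0.0000; e_2·a_3 = 0.3651·4 + (-0.9129)·3 + (-0.1826)·(-2) = -0.9129.
u_3 = a_3 + 0.0000·e_1 + 0.9129·e_2 = (4.3333, 2.1667, -2.1667).
r_{33} = ‖u_3‖ = 5.3072.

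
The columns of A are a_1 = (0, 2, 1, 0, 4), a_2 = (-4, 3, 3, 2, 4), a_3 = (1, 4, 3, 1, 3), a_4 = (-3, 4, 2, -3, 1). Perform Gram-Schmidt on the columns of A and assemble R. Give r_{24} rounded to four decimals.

e_1 = a_1/‖a_1‖ = (0, 2, 1, 0, 4)/4.5826 = (0.0000, 0.4364, 0.2182, 0.0000, 0.8729).
r_{12} = e_1·a_2 = 5.4554.
u_2 = a_2 − 5.4554·e_1 = (-4.0000, 0.6190, 1.8095, 2.0000, -0.7619).
‖u_2‖ = 4.9232, so e_2 = (-0.8125, 0.1257, 0.3675, 0.4062, -0.1548).
r_{24} = e_2·a_4 = 2.3020.

r_{24} = 2.3020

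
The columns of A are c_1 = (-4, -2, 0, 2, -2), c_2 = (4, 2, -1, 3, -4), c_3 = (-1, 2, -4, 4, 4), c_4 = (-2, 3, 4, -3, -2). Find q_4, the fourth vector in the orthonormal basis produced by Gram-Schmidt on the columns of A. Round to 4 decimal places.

q_4 = (-0.3985, 0.8420, 0.3386, -0.0685, -0.1135)

c_1 = (-4, -2, 0, 2, -2); ‖c_1‖ = 5.2915, so q_1 = (-0.7559, -0.3780, 0.0000, 0.3780, -0.3780).
q_1·c_2 = (-0.7559)·4 + (-0.3780)·2 + 0.0000·(-1) + 0.3780·3 + (-0.3780)·(-4) = -1.1339.
u_2 = c_2 + 1.1339·q_1 = (3.1429, 1.5714, -1.0000, 3.4286, -4.4286).
‖u_2‖ = 6.6869, so q_2 = (0.4700, 0.2350, -0.1495, 0.5127, -0.6623).
q_1·c_3 = (-0.7559)·(-1) + (-0.3780)·2 + 0.0000·(-4) + 0.3780·4 + (-0.3780)·4 = 0.0000; q_2·c_3 = 0.4700·(-1) + 0.2350·2 + (-0.1495)·(-4) + 0.5127·4 + (-0.6623)·4 = 0.0000.
u_3 = c_3 + 0.0000·q_1 + 0.0000·q_2 = (-1.0000, 2.0000, -4.0000, 4.0000, 4.0000).
‖u_3‖ = 7.2801, so q_3 = (-0.1374, 0.2747, -0.5494, 0.5494, 0.5494).
q_1·c_4 = (-0.7559)·(-2) + (-0.3780)·3 + 0.0000·4 + 0.3780·(-3) + (-0.3780)·(-2) = 0.0000; q_2·c_4 = 0.4700·(-2) + 0.2350·3 + (-0.1495)·4 + 0.5127·(-3) + (-0.6623)·(-2) = -1.0468; q_3·c_4 = (-0.1374)·(-2) + 0.2747·3 + (-0.5494)·4 + 0.5494·(-3) + 0.5494·(-2) = -3.8461.
u_4 = c_4 + 0.0000·q_1 + 1.0468·q_2 + 3.8461·q_3 = (-2.0363, 4.3026, 1.7302, -0.3501, -0.5801).
‖u_4‖ = 5.1100, so q_4 = (-0.3985, 0.8420, 0.3386, -0.0685, -0.1135).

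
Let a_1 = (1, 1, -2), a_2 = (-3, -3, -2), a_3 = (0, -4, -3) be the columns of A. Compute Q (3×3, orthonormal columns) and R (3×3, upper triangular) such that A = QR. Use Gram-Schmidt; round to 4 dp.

q_1 = a_1/‖a_1‖ = (1, 1, -2)/2.4495 = (0.4082, 0.4082, -0.8165).
r_{12} = q_1·a_2 = -0.8165.
u_2 = a_2 + 0.8165·q_1 = (-2.6667, -2.6667, -2.6667).
‖u_2‖ = 4.6188, so q_2 = (-0.5774, -0.5774, -0.5774).
r_{13} = q_1·a_3 = 0.8165; r_{23} = q_2·a_3 = 4.0415.
u_3 = a_3 − 0.8165·q_1 − 4.0415·q_2 = (2.0000, -2.0000, 0.0000).
‖u_3‖ = 2.8284, so q_3 = (0.7071, -0.7071, 0.0000).

Q = [[0.4082, -0.5774, 0.7071], [0.4082, -0.5774, -0.7071], [-0.8165, -0.5774, 0.0000]], R = [[2.4495, -0.8165, 0.8165], [0.0000, 4.6188, 4.0415], [0.0000, 0.0000, 2.8284]]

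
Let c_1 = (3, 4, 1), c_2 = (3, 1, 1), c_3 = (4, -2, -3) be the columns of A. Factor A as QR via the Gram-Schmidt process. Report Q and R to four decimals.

Q = [[0.5883, 0.7442, 0.3162], [0.7845, -0.6202, 0.0000], [0.1961, 0.2481, -0.9487]], R = [[5.0990, 2.7456, 0.1961], [0.0000, 1.8605, 3.4730], [0.0000, 0.0000, 4.1110]]

c_1 = (3, 4, 1); ‖c_1‖ = 5.0990, so q_1 = (0.5883, 0.7845, 0.1961).
q_1·c_2 = 0.5883·3 + 0.7845·1 + 0.1961·1 = 2.7456.
u_2 = c_2 − 2.7456·q_1 = (1.3846, -1.1538, 0.4615).
‖u_2‖ = 1.8605, so q_2 = (0.7442, -0.6202, 0.2481).
q_1·c_3 = 0.5883·4 + 0.7845·(-2) + 0.1961·(-3) = 0.1961; q_2·c_3 = 0.7442·4 + (-0.6202)·(-2) + 0.2481·(-3) = 3.4730.
u_3 = c_3 − 0.1961·q_1 − 3.4730·q_2 = (1.3000, 0.0000, -3.9000).
‖u_3‖ = 4.1110, so q_3 = (0.3162, 0.0000, -0.9487).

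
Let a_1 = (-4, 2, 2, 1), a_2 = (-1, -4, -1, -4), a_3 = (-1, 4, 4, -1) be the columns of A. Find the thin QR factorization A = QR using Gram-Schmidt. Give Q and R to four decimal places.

a_1 = (-4, 2, 2, 1); ‖a_1‖ = 5.0000, so e_1 = (-0.8000, 0.4000, 0.4000, 0.2000).
e_1·a_2 = (-0.8000)·(-1) + 0.4000·(-4) + 0.4000·(-1) + 0.2000·(-4) = -2.0000.
u_2 = a_2 + 2.0000·e_1 = (-2.6000, -3.2000, -0.2000, -3.6000).
‖u_2‖ = 5.4772, so e_2 = (-0.4747, -0.5842, -0.0365, -0.6573).
e_1·a_3 = (-0.8000)·(-1) + 0.4000·4 + 0.4000·4 + 0.2000·(-1) = 3.8000; e_2·a_3 = (-0.4747)·(-1) + (-0.5842)·4 + (-0.0365)·4 + (-0.6573)·(-1) = -1.3510.
u_3 = a_3 − 3.8000·e_1 + 1.3510·e_2 = (1.3987, 1.6907, 2.4307, -2.6480).
‖u_3‖ = 4.2113, so e_3 = (0.3321, 0.4015, 0.5772, -0.6288).

Q = [[-0.8000, -0.4747, 0.3321], [0.4000, -0.5842, 0.4015], [0.4000, -0.0365, 0.5772], [0.2000, -0.6573, -0.6288]], R = [[5.0000, -2.0000, 3.8000], [0.0000, 5.4772, -1.3510], [0.0000, 0.0000, 4.2113]]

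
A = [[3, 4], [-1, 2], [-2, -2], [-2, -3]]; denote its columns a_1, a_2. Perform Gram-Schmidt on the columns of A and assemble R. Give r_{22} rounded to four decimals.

a_1 = (3, -1, -2, -2); ‖a_1‖ = 4.2426, so q_1 = (0.7071, -0.2357, -0.4714, -0.4714).
q_1·a_2 = 0.7071·4 + (-0.2357)·2 + (-0.4714)·(-2) + (-0.4714)·(-3) = 4.7140.
u_2 = a_2 − 4.7140·q_1 = (0.6667, 3.1111, 0.2222, -0.7778).
r_{22} = ‖u_2‖ = 3.2830.

r_{22} = 3.2830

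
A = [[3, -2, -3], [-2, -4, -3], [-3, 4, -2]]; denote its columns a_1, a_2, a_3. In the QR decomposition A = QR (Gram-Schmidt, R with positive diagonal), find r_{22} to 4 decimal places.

a_1 = (3, -2, -3); ‖a_1‖ = 4.6904, so e_1 = (0.6396, -0.4264, -0.6396).
e_1·a_2 = 0.6396·(-2) + (-0.4264)·(-4) + (-0.6396)·4 = -2.1320.
u_2 = a_2 + 2.1320·e_1 = (-0.6364, -4.9091, 2.6364).
r_{22} = ‖u_2‖ = 5.6084.

r_{22} = 5.6084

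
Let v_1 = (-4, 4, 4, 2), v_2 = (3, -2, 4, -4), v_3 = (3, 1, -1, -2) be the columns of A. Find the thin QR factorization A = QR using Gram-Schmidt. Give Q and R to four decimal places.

v_1 = (-4, 4, 4, 2); ‖v_1‖ = 7.2111, so e_1 = (-0.5547, 0.5547, 0.5547, 0.2774).
e_1·v_2 = (-0.5547)·3 + 0.5547·(-2) + 0.5547·4 + 0.2774·(-4) = -1.6641.
u_2 = v_2 + 1.6641·e_1 = (2.0769, -1.0769, 4.9231, -3.5385).
‖u_2‖ = 6.4985, so e_2 = (0.3196, -0.1657, 0.7576, -0.5445).
e_1·v_3 = (-0.5547)·3 + 0.5547·1 + 0.5547·(-1) + 0.2774·(-2) = -2.2188; e_2·v_3 = 0.3196·3 + (-0.1657)·1 + 0.7576·(-1) + (-0.5445)·(-2) = 1.1245.
u_3 = v_3 + 2.2188·e_1 − 1.1245·e_2 = (1.4098, 2.4171, -0.6211, -0.7723).
‖u_3‖ = 2.9686, so e_3 = (0.4749, 0.8142, -0.2092, -0.2602).

Q = [[-0.5547, 0.3196, 0.4749], [0.5547, -0.1657, 0.8142], [0.5547, 0.7576, -0.2092], [0.2774, -0.5445, -0.2602]], R = [[7.2111, -1.6641, -2.2188], [0.0000, 6.4985, 1.1245], [0.0000, 0.0000, 2.9686]]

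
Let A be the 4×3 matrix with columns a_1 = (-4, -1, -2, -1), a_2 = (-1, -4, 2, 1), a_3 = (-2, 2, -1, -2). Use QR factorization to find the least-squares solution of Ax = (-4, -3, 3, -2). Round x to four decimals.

x = (-0.6298, 2.0298, 2.2766)

a_1 = (-4, -1, -2, -1); ‖a_1‖ = 4.6904, so q_1 = (-0.8528, -0.2132, -0.4264, -0.2132).
q_1·a_2 = (-0.8528)·(-1) + (-0.2132)·(-4) + (-0.4264)·2 + (-0.2132)·1 = 0.6396.
u_2 = a_2 − 0.6396·q_1 = (-0.4545, -3.8636, 2.2727, 1.1364).
‖u_2‖ = 4.6466, so q_2 = (-0.0978, -0.8315, 0.4891, 0.2446).
q_1·a_3 = (-0.8528)·(-2) + (-0.2132)·2 + (-0.4264)·(-1) + (-0.2132)·(-2) = 2.1320; q_2·a_3 = (-0.0978)·(-2) + (-0.8315)·2 + 0.4891·(-1) + 0.2446·(-2) = -2.4456.
u_3 = a_3 − 2.1320·q_1 + 2.4456·q_2 = (-0.4211, 0.4211, 1.1053, -0.9474).
‖u_3‖ = 1.5728, so q_3 = (-0.2677, 0.2677, 0.7027, -0.6023).
Qᵀb = (3.1980, 3.8640, 3.5806).
Back-substitute: x_3 = 3.5806/1.5728 = 2.2766.
x_2 = (3.8640 + 2.4456·2.2766)/4.6466 = 2.0298.
x_1 = (3.1980 − 0.6396·2.0298 − 2.1320·2.2766)/4.6904 = -0.6298.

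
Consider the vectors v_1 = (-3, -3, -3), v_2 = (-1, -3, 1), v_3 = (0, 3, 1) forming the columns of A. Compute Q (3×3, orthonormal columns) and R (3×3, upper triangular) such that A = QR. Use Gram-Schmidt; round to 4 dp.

v_1 = (-3, -3, -3); ‖v_1‖ = 5.1962, so e_1 = (-0.5774, -0.5774, -0.5774).
e_1·v_2 = (-0.5774)·(-1) + (-0.5774)·(-3) + (-0.5774)·1 = 1.7321.
u_2 = v_2 − 1.7321·e_1 = (0.0000, -2.0000, 2.0000).
‖u_2‖ = 2.8284, so e_2 = (0.0000, -0.7071, 0.7071).
e_1·v_3 = (-0.5774)·0 + (-0.5774)·3 + (-0.5774)·1 = -2.3094; e_2·v_3 = (0.0000)·0 + (-0.7071)·3 + 0.7071·1 = -1.4142.
u_3 = v_3 + 2.3094·e_1 + 1.4142·e_2 = (-1.3333, 0.6667, 0.6667).
‖u_3‖ = 1.6330, so e_3 = (-0.8165, 0.4082, 0.4082).

Q = [[-0.5774, 0.0000, -0.8165], [-0.5774, -0.7071, 0.4082], [-0.5774, 0.7071, 0.4082]], R = [[5.1962, 1.7321, -2.3094], [0.0000, 2.8284, -1.4142], [0.0000, 0.0000, 1.6330]]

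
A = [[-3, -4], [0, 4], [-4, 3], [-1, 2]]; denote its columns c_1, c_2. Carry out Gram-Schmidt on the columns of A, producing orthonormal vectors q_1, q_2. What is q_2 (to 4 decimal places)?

q_1 = c_1/‖c_1‖ = (-3, 0, -4, -1)/5.0990 = (-0.5883, 0.0000, -0.7845, -0.1961).
r_{12} = q_1·c_2 = -0.3922.
u_2 = c_2 + 0.3922·q_1 = (-4.2308, 4.0000, 2.6923, 1.9231).
‖u_2‖ = 6.6967, so q_2 = (-0.6318, 0.5973, 0.4020, 0.2872).

q_2 = (-0.6318, 0.5973, 0.4020, 0.2872)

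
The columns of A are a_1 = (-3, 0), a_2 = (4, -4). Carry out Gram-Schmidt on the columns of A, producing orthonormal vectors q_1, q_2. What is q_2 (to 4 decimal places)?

a_1 = (-3, 0); ‖a_1‖ = 3.0000, so q_1 = (-1.0000, 0.0000).
q_1·a_2 = (-1.0000)·4 + 0.0000·(-4) = -4.0000.
u_2 = a_2 + 4.0000·q_1 = (0.0000, -4.0000).
‖u_2‖ = 4.0000, so q_2 = (0.0000, -1.0000).

q_2 = (0.0000, -1.0000)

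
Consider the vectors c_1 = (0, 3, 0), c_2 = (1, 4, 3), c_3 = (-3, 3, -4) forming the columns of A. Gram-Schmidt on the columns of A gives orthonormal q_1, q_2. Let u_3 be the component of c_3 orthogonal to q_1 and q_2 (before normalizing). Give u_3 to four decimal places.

u_3 = (-1.5000, 0.0000, 0.5000)

c_1 = (0, 3, 0); ‖c_1‖ = 3.0000, so q_1 = (0.0000, 1.0000, 0.0000).
q_1·c_2 = 0.0000·1 + 1.0000·4 + 0.0000·3 = 4.0000.
u_2 = c_2 − 4.0000·q_1 = (1.0000, 0.0000, 3.0000).
‖u_2‖ = 3.1623, so q_2 = (0.3162, 0.0000, 0.9487).
q_1·c_3 = 0.0000·(-3) + 1.0000·3 + 0.0000·(-4) = 3.0000; q_2·c_3 = 0.3162·(-3) + 0.0000·3 + 0.9487·(-4) = -4.7434.
u_3 = c_3 − 3.0000·q_1 + 4.7434·q_2 = (-1.5000, 0.0000, 0.5000).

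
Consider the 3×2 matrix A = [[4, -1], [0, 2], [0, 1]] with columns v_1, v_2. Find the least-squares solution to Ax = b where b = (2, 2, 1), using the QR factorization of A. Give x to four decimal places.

x = (0.7500, 1.0000)

v_1 = (4, 0, 0); ‖v_1‖ = 4.0000, so e_1 = (1.0000, 0.0000, 0.0000).
e_1·v_2 = 1.0000·(-1) + 0.0000·2 + 0.0000·1 = -1.0000.
u_2 = v_2 + 1.0000·e_1 = (0.0000, 2.0000, 1.0000).
‖u_2‖ = 2.2361, so e_2 = (0.0000, 0.8944, 0.4472).
Qᵀb = (2.0000, 2.2361).
Back-substitute: x_2 = 2.2361/2.2361 = 1.0000.
x_1 = (2.0000 + 1.0000·1.0000)/4.0000 = 0.7500.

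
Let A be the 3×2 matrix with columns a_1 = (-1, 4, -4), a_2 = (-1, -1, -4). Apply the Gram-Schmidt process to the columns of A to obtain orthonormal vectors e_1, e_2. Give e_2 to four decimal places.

a_1 = (-1, 4, -4); ‖a_1‖ = 5.7446, so e_1 = (-0.1741, 0.6963, -0.6963).
e_1·a_2 = (-0.1741)·(-1) + 0.6963·(-1) + (-0.6963)·(-4) = 2.2630.
u_2 = a_2 − 2.2630·e_1 = (-0.6061, -2.5758, -2.4242).
‖u_2‖ = 3.5887, so e_2 = (-0.1689, -0.7177, -0.6755).

e_2 = (-0.1689, -0.7177, -0.6755)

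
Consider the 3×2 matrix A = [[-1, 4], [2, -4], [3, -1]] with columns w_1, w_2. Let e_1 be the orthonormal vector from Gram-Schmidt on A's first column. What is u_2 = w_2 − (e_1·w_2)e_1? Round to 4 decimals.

u_2 = (2.9286, -1.8571, 2.2143)

w_1 = (-1, 2, 3); ‖w_1‖ = 3.7417, so e_1 = (-0.2673, 0.5345, 0.8018).
e_1·w_2 = (-0.2673)·4 + 0.5345·(-4) + 0.8018·(-1) = -4.0089.
u_2 = w_2 + 4.0089·e_1 = (2.9286, -1.8571, 2.2143).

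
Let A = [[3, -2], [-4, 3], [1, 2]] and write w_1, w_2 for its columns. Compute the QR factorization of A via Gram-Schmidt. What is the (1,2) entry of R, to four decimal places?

r_{12} = -3.1379

w_1 = (3, -4, 1); ‖w_1‖ = 5.0990, so q_1 = (0.5883, -0.7845, 0.1961).
r_{12} = q_1·w_2 = -3.1379.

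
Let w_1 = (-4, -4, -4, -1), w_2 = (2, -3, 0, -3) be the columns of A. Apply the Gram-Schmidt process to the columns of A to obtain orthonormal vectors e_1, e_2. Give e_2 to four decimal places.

e_2 = (0.5611, -0.5300, 0.1247, -0.6235)

w_1 = (-4, -4, -4, -1); ‖w_1‖ = 7.0000, so e_1 = (-0.5714, -0.5714, -0.5714, -0.1429).
e_1·w_2 = (-0.5714)·2 + (-0.5714)·(-3) + (-0.5714)·0 + (-0.1429)·(-3) = 1.0000.
u_2 = w_2 − 1.0000·e_1 = (2.5714, -2.4286, 0.5714, -2.8571).
‖u_2‖ = 4.5826, so e_2 = (0.5611, -0.5300, 0.1247, -0.6235).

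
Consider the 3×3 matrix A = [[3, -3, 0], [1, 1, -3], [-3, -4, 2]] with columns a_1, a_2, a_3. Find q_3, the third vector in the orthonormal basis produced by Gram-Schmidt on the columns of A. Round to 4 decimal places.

q_3 = (0.0457, -0.9605, -0.2744)

q_1 = a_1/‖a_1‖ = (3, 1, -3)/4.3589 = (0.6882, 0.2294, -0.6882).
r_{12} = q_1·a_2 = 0.9177.
u_2 = a_2 − 0.9177·q_1 = (-3.6316, 0.7895, -3.3684).
‖u_2‖ = 5.0158, so q_2 = (-0.7240, 0.1574, -0.6716).
r_{13} = q_1·a_3 = -2.0647; r_{23} = q_2·a_3 = -1.8153.
u_3 = a_3 + 2.0647·q_1 + 1.8153·q_2 = (0.1067, -2.2406, -0.6402).
‖u_3‖ = 2.3327, so q_3 = (0.0457, -0.9605, -0.2744).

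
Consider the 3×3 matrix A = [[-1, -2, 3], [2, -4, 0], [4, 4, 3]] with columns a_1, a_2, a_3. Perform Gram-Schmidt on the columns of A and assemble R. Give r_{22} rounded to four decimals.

r_{22} = 5.5891

a_1 = (-1, 2, 4); ‖a_1‖ = 4.5826, so e_1 = (-0.2182, 0.4364, 0.8729).
e_1·a_2 = (-0.2182)·(-2) + 0.4364·(-4) + 0.8729·4 = 2.1822.
u_2 = a_2 − 2.1822·e_1 = (-1.5238, -4.9524, 2.0952).
r_{22} = ‖u_2‖ = 5.5891.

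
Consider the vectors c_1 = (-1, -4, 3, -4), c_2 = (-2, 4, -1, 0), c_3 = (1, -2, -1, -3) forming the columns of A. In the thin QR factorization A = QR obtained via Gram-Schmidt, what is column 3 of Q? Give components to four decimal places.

c_1 = (-1, -4, 3, -4); ‖c_1‖ = 6.4807, so q_1 = (-0.1543, -0.6172, 0.4629, -0.6172).
q_1·c_2 = (-0.1543)·(-2) + (-0.6172)·4 + 0.4629·(-1) + (-0.6172)·0 = -2.6232.
u_2 = c_2 + 2.6232·q_1 = (-2.4048, 2.3810, 0.2143, -1.6190).
‖u_2‖ = 3.7575, so q_2 = (-0.6400, 0.6336, 0.0570, -0.4309).
q_1·c_3 = (-0.1543)·1 + (-0.6172)·(-2) + 0.4629·(-1) + (-0.6172)·(-3) = 2.4689; q_2·c_3 = (-0.6400)·1 + 0.6336·(-2) + 0.0570·(-1) + (-0.4309)·(-3) = -0.6717.
u_3 = c_3 − 2.4689·q_1 + 0.6717·q_2 = (0.9511, -0.0506, -2.1046, -1.7656).
‖u_3‖ = 2.9075, so q_3 = (0.3271, -0.0174, -0.7238, -0.6073).

q_3 = (0.3271, -0.0174, -0.7238, -0.6073)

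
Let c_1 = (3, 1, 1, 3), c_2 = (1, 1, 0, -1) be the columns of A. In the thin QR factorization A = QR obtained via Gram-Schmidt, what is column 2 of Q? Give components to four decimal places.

c_1 = (3, 1, 1, 3); ‖c_1‖ = 4.4721, so e_1 = (0.6708, 0.2236, 0.2236, 0.6708).
e_1·c_2 = 0.6708·1 + 0.2236·1 + 0.2236·0 + 0.6708·(-1) = 0.2236.
u_2 = c_2 − 0.2236·e_1 = (0.8500, 0.9500, -0.0500, -1.1500).
‖u_2‖ = 1.7176, so e_2 = (0.4949, 0.5531, -0.0291, -0.6696).

e_2 = (0.4949, 0.5531, -0.0291, -0.6696)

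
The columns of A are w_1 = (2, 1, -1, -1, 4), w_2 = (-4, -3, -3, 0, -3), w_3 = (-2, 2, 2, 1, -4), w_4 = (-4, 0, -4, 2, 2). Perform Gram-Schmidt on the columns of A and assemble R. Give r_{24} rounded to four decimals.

w_1 = (2, 1, -1, -1, 4); ‖w_1‖ = 4.7958, so q_1 = (0.4170, 0.2085, -0.2085, -0.2085, 0.8341).
q_1·w_2 = 0.4170·(-4) + 0.2085·(-3) + (-0.2085)·(-3) + (-0.2085)·0 + 0.8341·(-3) = -4.1703.
u_2 = w_2 + 4.1703·q_1 = (-2.2609, -2.1304, -3.8696, -0.8696, 0.4783).
‖u_2‖ = 5.0605, so q_2 = (-0.4468, -0.4210, -0.7647, -0.1718, 0.0945).
r_{24} = q_2·w_4 = 4.6911.

r_{24} = 4.6911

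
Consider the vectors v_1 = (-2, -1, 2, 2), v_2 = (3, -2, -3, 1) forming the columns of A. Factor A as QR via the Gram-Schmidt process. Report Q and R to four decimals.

v_1 = (-2, -1, 2, 2); ‖v_1‖ = 3.6056, so q_1 = (-0.5547, -0.2774, 0.5547, 0.5547).
q_1·v_2 = (-0.5547)·3 + (-0.2774)·(-2) + 0.5547·(-3) + 0.5547·1 = -2.2188.
u_2 = v_2 + 2.2188·q_1 = (1.7692, -2.6154, -1.7692, 2.2308).
‖u_2‖ = 4.2517, so q_2 = (0.4161, -0.6151, -0.4161, 0.5247).

Q = [[-0.5547, 0.4161], [-0.2774, -0.6151], [0.5547, -0.4161], [0.5547, 0.5247]], R = [[3.6056, -2.2188], [0.0000, 4.2517]]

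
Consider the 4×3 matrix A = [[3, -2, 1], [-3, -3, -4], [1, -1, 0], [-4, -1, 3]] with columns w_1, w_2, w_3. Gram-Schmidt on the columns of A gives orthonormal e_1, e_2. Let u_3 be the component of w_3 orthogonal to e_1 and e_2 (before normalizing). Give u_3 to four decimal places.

u_3 = (1.9100, -2.5890, 0.4581, 3.4888)

e_1 = w_1/‖w_1‖ = (3, -3, 1, -4)/5.9161 = (0.5071, -0.5071, 0.1690, -0.6761).
r_{12} = e_1·w_2 = 1.0142.
u_2 = w_2 − 1.0142·e_1 = (-2.5143, -2.4857, -1.1714, -0.3143).
‖u_2‖ = 3.7378, so e_2 = (-0.6727, -0.6650, -0.3134, -0.0841).
r_{13} = e_1·w_3 = 0.5071; r_{23} = e_2·w_3 = 1.7352.
u_3 = w_3 − 0.5071·e_1 − 1.7352·e_2 = (1.9100, -2.5890, 0.4581, 3.4888).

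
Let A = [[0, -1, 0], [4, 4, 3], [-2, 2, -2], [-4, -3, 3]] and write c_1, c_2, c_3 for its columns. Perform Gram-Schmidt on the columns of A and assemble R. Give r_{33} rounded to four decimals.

c_1 = (0, 4, -2, -4); ‖c_1‖ = 6.0000, so e_1 = (0.0000, 0.6667, -0.3333, -0.6667).
e_1·c_2 = 0.0000·(-1) + 0.6667·4 + (-0.3333)·2 + (-0.6667)·(-3) = 4.0000.
u_2 = c_2 − 4.0000·e_1 = (-1.0000, 1.3333, 3.3333, -0.3333).
‖u_2‖ = 3.7417, so e_2 = (-0.2673, 0.3563, 0.8909, -0.0891).
e_1·c_3 = 0.0000·0 + 0.6667·3 + (-0.3333)·(-2) + (-0.6667)·3 = 0.6667; e_2·c_3 = (-0.2673)·0 + 0.3563·3 + 0.8909·(-2) + (-0.0891)·3 = -0.9800.
u_3 = c_3 − 0.6667·e_1 + 0.9800·e_2 = (-0.2619, 2.9048, -0.9048, 3.3571).
r_{33} = ‖u_3‖ = 4.5382.

r_{33} = 4.5382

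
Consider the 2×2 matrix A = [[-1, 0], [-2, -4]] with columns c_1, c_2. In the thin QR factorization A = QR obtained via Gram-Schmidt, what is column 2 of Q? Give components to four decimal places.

c_1 = (-1, -2); ‖c_1‖ = 2.2361, so e_1 = (-0.4472, -0.8944).
e_1·c_2 = (-0.4472)·0 + (-0.8944)·(-4) = 3.5777.
u_2 = c_2 − 3.5777·e_1 = (1.6000, -0.8000).
‖u_2‖ = 1.7889, so e_2 = (0.8944, -0.4472).

e_2 = (0.8944, -0.4472)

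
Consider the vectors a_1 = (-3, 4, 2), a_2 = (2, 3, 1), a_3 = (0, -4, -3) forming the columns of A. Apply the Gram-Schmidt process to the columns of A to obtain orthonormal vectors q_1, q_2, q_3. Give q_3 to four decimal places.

a_1 = (-3, 4, 2); ‖a_1‖ = 5.3852, so q_1 = (-0.5571, 0.7428, 0.3714).
q_1·a_2 = (-0.5571)·2 + 0.7428·3 + 0.3714·1 = 1.4856.
u_2 = a_2 − 1.4856·q_1 = (2.8276, 1.8966, 0.4483).
‖u_2‖ = 3.4341, so q_2 = (0.8234, 0.5523, 0.1305).
q_1·a_3 = (-0.5571)·0 + 0.7428·(-4) + 0.3714·(-3) = -4.0853; q_2·a_3 = 0.8234·0 + 0.5523·(-4) + 0.1305·(-3) = -2.6007.
u_3 = a_3 + 4.0853·q_1 + 2.6007·q_2 = (-0.1345, 0.4708, -1.1433).
‖u_3‖ = 1.2437, so q_3 = (-0.1081, 0.3785, -0.9193).

q_3 = (-0.1081, 0.3785, -0.9193)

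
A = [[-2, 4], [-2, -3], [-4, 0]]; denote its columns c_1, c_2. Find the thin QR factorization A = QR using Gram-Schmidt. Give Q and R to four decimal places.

c_1 = (-2, -2, -4); ‖c_1‖ = 4.8990, so e_1 = (-0.4082, -0.4082, -0.8165).
e_1·c_2 = (-0.4082)·4 + (-0.4082)·(-3) + (-0.8165)·0 = -0.4082.
u_2 = c_2 + 0.4082·e_1 = (3.8333, -3.1667, -0.3333).
‖u_2‖ = 4.9833, so e_2 = (0.7692, -0.6355, -0.0669).

Q = [[-0.4082, 0.7692], [-0.4082, -0.6355], [-0.8165, -0.0669]], R = [[4.8990, -0.4082], [0.0000, 4.9833]]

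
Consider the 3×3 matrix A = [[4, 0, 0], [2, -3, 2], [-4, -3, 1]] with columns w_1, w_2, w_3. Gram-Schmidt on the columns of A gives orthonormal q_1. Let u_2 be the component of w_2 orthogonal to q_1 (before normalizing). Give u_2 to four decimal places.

w_1 = (4, 2, -4); ‖w_1‖ = 6.0000, so q_1 = (0.6667, 0.3333, -0.6667).
q_1·w_2 = 0.6667·0 + 0.3333·(-3) + (-0.6667)·(-3) = 1.0000.
u_2 = w_2 − 1.0000·q_1 = (-0.6667, -3.3333, -2.3333).

u_2 = (-0.6667, -3.3333, -2.3333)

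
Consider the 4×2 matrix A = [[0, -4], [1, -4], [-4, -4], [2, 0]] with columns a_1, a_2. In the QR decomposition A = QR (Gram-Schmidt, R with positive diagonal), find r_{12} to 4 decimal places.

r_{12} = 2.6186

q_1 = a_1/‖a_1‖ = (0, 1, -4, 2)/4.5826 = (0.0000, 0.2182, -0.8729, 0.4364).
r_{12} = q_1·a_2 = 2.6186.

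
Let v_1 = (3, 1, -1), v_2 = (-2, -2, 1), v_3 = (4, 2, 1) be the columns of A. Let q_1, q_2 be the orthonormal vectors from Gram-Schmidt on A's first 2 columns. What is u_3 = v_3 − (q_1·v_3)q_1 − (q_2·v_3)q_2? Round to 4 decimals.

q_1 = v_1/‖v_1‖ = (3, 1, -1)/3.3166 = (0.9045, 0.3015, -0.3015).
r_{12} = q_1·v_2 = -2.7136.
u_2 = v_2 + 2.7136·q_1 = (0.4545, -1.1818, 0.1818).
‖u_2‖ = 1.2792, so q_2 = (0.3553, -0.9239, 0.1421).
r_{13} = q_1·v_3 = 3.9196; r_{23} = q_2·v_3 = -0.2843.
u_3 = v_3 − 3.9196·q_1 + 0.2843·q_2 = (0.5556, 0.5556, 2.2222).

u_3 = (0.5556, 0.5556, 2.2222)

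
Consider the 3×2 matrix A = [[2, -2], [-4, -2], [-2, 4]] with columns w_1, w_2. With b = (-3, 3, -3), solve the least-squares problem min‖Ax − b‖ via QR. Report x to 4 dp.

w_1 = (2, -4, -2); ‖w_1‖ = 4.8990, so q_1 = (0.4082, -0.8165, -0.4082).
q_1·w_2 = 0.4082·(-2) + (-0.8165)·(-2) + (-0.4082)·4 = -0.8165.
u_2 = w_2 + 0.8165·q_1 = (-1.6667, -2.6667, 3.6667).
‖u_2‖ = 4.8305, so q_2 = (-0.3450, -0.5521, 0.7591).
Qᵀb = (-2.4495, -2.8983).
Back-substitute: x_2 = -2.8983/4.8305 = -0.6000.
x_1 = (-2.4495 + 0.8165·(-0.6000))/4.8990 = -0.6000.

x = (-0.6000, -0.6000)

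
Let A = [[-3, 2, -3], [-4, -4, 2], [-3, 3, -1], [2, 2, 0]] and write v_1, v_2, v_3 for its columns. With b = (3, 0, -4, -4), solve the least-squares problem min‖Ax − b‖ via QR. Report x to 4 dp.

x = (0.4290, -1.9665, -2.8676)

e_1 = v_1/‖v_1‖ = (-3, -4, -3, 2)/6.1644 = (-0.4867, -0.6489, -0.4867, 0.3244).
r_{12} = e_1·v_2 = 0.8111.
u_2 = v_2 − 0.8111·e_1 = (2.3947, -3.4737, 3.3947, 1.7368).
‖u_2‖ = 5.6870, so e_2 = (0.4211, -0.6108, 0.5969, 0.3054).
r_{13} = e_1·v_3 = 0.6489; r_{23} = e_2·v_3 = -3.0818.
u_3 = v_3 − 0.6489·e_1 + 3.0818·e_2 = (-1.3865, 0.5386, 1.1554, 0.7307).
‖u_3‖ = 2.0202, so e_3 = (-0.6863, 0.2666, 0.5719, 0.3617).
Qᵀb = (-0.8111, -2.3461, -5.7933).
Back-substitute: x_3 = -5.7933/2.0202 = -2.8676.
x_2 = (-2.3461 + 3.0818·(-2.8676))/5.6870 = -1.9665.
x_1 = (-0.8111 − 0.8111·(-1.9665) − 0.6489·(-2.8676))/6.1644 = 0.4290.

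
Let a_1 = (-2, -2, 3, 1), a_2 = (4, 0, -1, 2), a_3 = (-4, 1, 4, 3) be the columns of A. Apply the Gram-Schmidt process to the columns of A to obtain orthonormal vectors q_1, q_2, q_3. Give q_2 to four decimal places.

a_1 = (-2, -2, 3, 1); ‖a_1‖ = 4.2426, so q_1 = (-0.4714, -0.4714, 0.7071, 0.2357).
q_1·a_2 = (-0.4714)·4 + (-0.4714)·0 + 0.7071·(-1) + 0.2357·2 = -2.1213.
u_2 = a_2 + 2.1213·q_1 = (3.0000, -1.0000, 0.5000, 2.5000).
‖u_2‖ = 4.0620, so q_2 = (0.7385, -0.2462, 0.1231, 0.6155).

q_2 = (0.7385, -0.2462, 0.1231, 0.6155)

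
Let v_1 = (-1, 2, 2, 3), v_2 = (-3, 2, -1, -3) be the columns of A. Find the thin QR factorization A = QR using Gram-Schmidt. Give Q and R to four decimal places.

Q = [[-0.2357, -0.6853], [0.4714, 0.5198], [0.4714, -0.1181], [0.7071, -0.4962]], R = [[4.2426, -0.9428], [0.0000, 4.7022]]

e_1 = v_1/‖v_1‖ = (-1, 2, 2, 3)/4.2426 = (-0.2357, 0.4714, 0.4714, 0.7071).
r_{12} = e_1·v_2 = -0.9428.
u_2 = v_2 + 0.9428·e_1 = (-3.2222, 2.4444, -0.5556, -2.3333).
‖u_2‖ = 4.7022, so e_2 = (-0.6853, 0.5198, -0.1181, -0.4962).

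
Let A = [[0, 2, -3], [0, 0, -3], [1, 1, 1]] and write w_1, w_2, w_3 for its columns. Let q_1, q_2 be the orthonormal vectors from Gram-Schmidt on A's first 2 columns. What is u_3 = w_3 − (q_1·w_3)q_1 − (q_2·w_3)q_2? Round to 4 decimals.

u_3 = (0.0000, -3.0000, 0.0000)

w_1 = (0, 0, 1); ‖w_1‖ = 1.0000, so q_1 = (0.0000, 0.0000, 1.0000).
q_1·w_2 = 0.0000·2 + 0.0000·0 + 1.0000·1 = 1.0000.
u_2 = w_2 − 1.0000·q_1 = (2.0000, 0.0000, 0.0000).
‖u_2‖ = 2.0000, so q_2 = (1.0000, 0.0000, 0.0000).
q_1·w_3 = 0.0000·(-3) + 0.0000·(-3) + 1.0000·1 = 1.0000; q_2·w_3 = 1.0000·(-3) + 0.0000·(-3) + 0.0000·1 = -3.0000.
u_3 = w_3 − 1.0000·q_1 + 3.0000·q_2 = (0.0000, -3.0000, 0.0000).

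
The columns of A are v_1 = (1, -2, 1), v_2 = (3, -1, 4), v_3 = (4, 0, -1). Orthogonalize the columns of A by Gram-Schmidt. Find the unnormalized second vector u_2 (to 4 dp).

u_2 = (1.5000, 2.0000, 2.5000)

v_1 = (1, -2, 1); ‖v_1‖ = 2.4495, so e_1 = (0.4082, -0.8165, 0.4082).
e_1·v_2 = 0.4082·3 + (-0.8165)·(-1) + 0.4082·4 = 3.6742.
u_2 = v_2 − 3.6742·e_1 = (1.5000, 2.0000, 2.5000).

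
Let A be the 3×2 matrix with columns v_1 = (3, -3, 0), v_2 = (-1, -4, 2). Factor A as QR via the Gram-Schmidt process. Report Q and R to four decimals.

v_1 = (3, -3, 0); ‖v_1‖ = 4.2426, so e_1 = (0.7071, -0.7071, 0.0000).
e_1·v_2 = 0.7071·(-1) + (-0.7071)·(-4) + 0.0000·2 = 2.1213.
u_2 = v_2 − 2.1213·e_1 = (-2.5000, -2.5000, 2.0000).
‖u_2‖ = 4.0620, so e_2 = (-0.6155, -0.6155, 0.4924).

Q = [[0.7071, -0.6155], [-0.7071, -0.6155], [0.0000, 0.4924]], R = [[4.2426, 2.1213], [0.0000, 4.0620]]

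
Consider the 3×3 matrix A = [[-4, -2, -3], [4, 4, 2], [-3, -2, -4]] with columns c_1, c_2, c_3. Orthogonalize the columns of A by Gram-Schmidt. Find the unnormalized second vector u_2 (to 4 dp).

u_2 = (0.9268, 1.0732, 0.1951)

q_1 = c_1/‖c_1‖ = (-4, 4, -3)/6.4031 = (-0.6247, 0.6247, -0.4685).
r_{12} = q_1·c_2 = 4.6852.
u_2 = c_2 − 4.6852·q_1 = (0.9268, 1.0732, 0.1951).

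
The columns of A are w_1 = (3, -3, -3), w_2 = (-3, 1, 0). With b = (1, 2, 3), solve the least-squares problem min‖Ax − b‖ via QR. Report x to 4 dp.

x = (-1.0476, -1.3571)

w_1 = (3, -3, -3); ‖w_1‖ = 5.1962, so q_1 = (0.5774, -0.5774, -0.5774).
q_1·w_2 = 0.5774·(-3) + (-0.5774)·1 + (-0.5774)·0 = -2.3094.
u_2 = w_2 + 2.3094·q_1 = (-1.6667, -0.3333, -1.3333).
‖u_2‖ = 2.1602, so q_2 = (-0.7715, -0.1543, -0.6172).
Qᵀb = (-2.3094, -2.9318).
Back-substitute: x_2 = -2.9318/2.1602 = -1.3571.
x_1 = (-2.3094 + 2.3094·(-1.3571))/5.1962 = -1.0476.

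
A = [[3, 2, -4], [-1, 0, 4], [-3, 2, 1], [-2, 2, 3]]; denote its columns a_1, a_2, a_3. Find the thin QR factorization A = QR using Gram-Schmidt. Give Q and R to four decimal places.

a_1 = (3, -1, -3, -2); ‖a_1‖ = 4.7958, so q_1 = (0.6255, -0.2085, -0.6255, -0.4170).
q_1·a_2 = 0.6255·2 + (-0.2085)·0 + (-0.6255)·2 + (-0.4170)·2 = -0.8341.
u_2 = a_2 + 0.8341·q_1 = (2.5217, -0.1739, 1.4783, 1.6522).
‖u_2‖ = 3.3622, so q_2 = (0.7500, -0.0517, 0.4397, 0.4914).
q_1·a_3 = 0.6255·(-4) + (-0.2085)·4 + (-0.6255)·1 + (-0.4170)·3 = -5.2129; q_2·a_3 = 0.7500·(-4) + (-0.0517)·4 + 0.4397·1 + 0.4914·3 = -1.2932.
u_3 = a_3 + 5.2129·q_1 + 1.2932·q_2 = (0.2308, 2.8462, -1.6923, 1.4615).
‖u_3‖ = 3.6268, so q_3 = (0.0636, 0.7848, -0.4666, 0.4030).

Q = [[0.6255, 0.7500, 0.0636], [-0.2085, -0.0517, 0.7848], [-0.6255, 0.4397, -0.4666], [-0.4170, 0.4914, 0.4030]], R = [[4.7958, -0.8341, -5.2129], [0.0000, 3.3622, -1.2932], [0.0000, 0.0000, 3.6268]]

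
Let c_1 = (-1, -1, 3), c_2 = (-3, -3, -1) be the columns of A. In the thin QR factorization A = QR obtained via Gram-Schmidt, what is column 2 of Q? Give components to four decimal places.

c_1 = (-1, -1, 3); ‖c_1‖ = 3.3166, so q_1 = (-0.3015, -0.3015, 0.9045).
q_1·c_2 = (-0.3015)·(-3) + (-0.3015)·(-3) + 0.9045·(-1) = 0.9045.
u_2 = c_2 − 0.9045·q_1 = (-2.7273, -2.7273, -1.8182).
‖u_2‖ = 4.2640, so q_2 = (-0.6396, -0.6396, -0.4264).

q_2 = (-0.6396, -0.6396, -0.4264)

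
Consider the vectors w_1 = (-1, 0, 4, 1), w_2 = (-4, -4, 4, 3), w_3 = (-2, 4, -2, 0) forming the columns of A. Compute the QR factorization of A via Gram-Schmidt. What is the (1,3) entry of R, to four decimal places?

w_1 = (-1, 0, 4, 1); ‖w_1‖ = 4.2426, so q_1 = (-0.2357, 0.0000, 0.9428, 0.2357).
r_{13} = q_1·w_3 = -1.4142.

r_{13} = -1.4142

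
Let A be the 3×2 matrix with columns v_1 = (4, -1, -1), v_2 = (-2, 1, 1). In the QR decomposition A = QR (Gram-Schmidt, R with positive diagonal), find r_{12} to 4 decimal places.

r_{12} = -2.3570

v_1 = (4, -1, -1); ‖v_1‖ = 4.2426, so q_1 = (0.9428, -0.2357, -0.2357).
r_{12} = q_1·v_2 = -2.3570.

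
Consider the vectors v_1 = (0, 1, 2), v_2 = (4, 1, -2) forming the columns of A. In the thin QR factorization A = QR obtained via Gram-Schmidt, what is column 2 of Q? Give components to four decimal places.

e_2 = (0.9129, 0.3651, -0.1826)

v_1 = (0, 1, 2); ‖v_1‖ = 2.2361, so e_1 = (0.0000, 0.4472, 0.8944).
e_1·v_2 = 0.0000·4 + 0.4472·1 + 0.8944·(-2) = -1.3416.
u_2 = v_2 + 1.3416·e_1 = (4.0000, 1.6000, -0.8000).
‖u_2‖ = 4.3818, so e_2 = (0.9129, 0.3651, -0.1826).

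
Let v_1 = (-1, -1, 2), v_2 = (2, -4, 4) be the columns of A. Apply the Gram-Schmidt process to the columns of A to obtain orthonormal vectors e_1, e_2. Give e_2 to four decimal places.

e_2 = (0.8339, -0.5307, 0.1516)

e_1 = v_1/‖v_1‖ = (-1, -1, 2)/2.4495 = (-0.4082, -0.4082, 0.8165).
r_{12} = e_1·v_2 = 4.0825.
u_2 = v_2 − 4.0825·e_1 = (3.6667, -2.3333, 0.6667).
‖u_2‖ = 4.3970, so e_2 = (0.8339, -0.5307, 0.1516).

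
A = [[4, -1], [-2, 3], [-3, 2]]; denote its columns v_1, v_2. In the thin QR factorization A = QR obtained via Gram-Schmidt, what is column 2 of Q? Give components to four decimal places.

e_2 = (0.5307, 0.8339, 0.1516)

e_1 = v_1/‖v_1‖ = (4, -2, -3)/5.3852 = (0.7428, -0.3714, -0.5571).
r_{12} = e_1·v_2 = -2.9711.
u_2 = v_2 + 2.9711·e_1 = (1.2069, 1.8966, 0.3448).
‖u_2‖ = 2.2743, so e_2 = (0.5307, 0.8339, 0.1516).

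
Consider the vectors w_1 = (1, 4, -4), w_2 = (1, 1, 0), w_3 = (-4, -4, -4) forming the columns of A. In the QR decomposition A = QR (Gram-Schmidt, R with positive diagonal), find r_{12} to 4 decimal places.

w_1 = (1, 4, -4); ‖w_1‖ = 5.7446, so q_1 = (0.1741, 0.6963, -0.6963).
r_{12} = q_1·w_2 = 0.8704.

r_{12} = 0.8704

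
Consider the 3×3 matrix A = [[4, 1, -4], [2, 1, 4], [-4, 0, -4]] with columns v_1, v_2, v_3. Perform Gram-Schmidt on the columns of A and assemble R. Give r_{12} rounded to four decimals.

r_{12} = 1.0000

e_1 = v_1/‖v_1‖ = (4, 2, -4)/6.0000 = (0.6667, 0.3333, -0.6667).
r_{12} = e_1·v_2 = 1.0000.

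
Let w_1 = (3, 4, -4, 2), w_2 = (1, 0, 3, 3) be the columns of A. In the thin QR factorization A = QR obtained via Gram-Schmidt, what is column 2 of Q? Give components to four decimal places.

e_2 = (0.2768, 0.0615, 0.6304, 0.7226)

w_1 = (3, 4, -4, 2); ‖w_1‖ = 6.7082, so e_1 = (0.4472, 0.5963, -0.5963, 0.2981).
e_1·w_2 = 0.4472·1 + 0.5963·0 + (-0.5963)·3 + 0.2981·3 = -0.4472.
u_2 = w_2 + 0.4472·e_1 = (1.2000, 0.2667, 2.7333, 3.1333).
‖u_2‖ = 4.3359, so e_2 = (0.2768, 0.0615, 0.6304, 0.7226).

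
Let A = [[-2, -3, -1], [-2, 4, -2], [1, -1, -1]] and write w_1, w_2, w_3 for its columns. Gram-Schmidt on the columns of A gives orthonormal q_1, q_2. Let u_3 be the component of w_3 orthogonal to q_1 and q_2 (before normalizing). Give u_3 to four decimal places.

w_1 = (-2, -2, 1); ‖w_1‖ = 3.0000, so q_1 = (-0.6667, -0.6667, 0.3333).
q_1·w_2 = (-0.6667)·(-3) + (-0.6667)·4 + 0.3333·(-1) = -1.0000.
u_2 = w_2 + 1.0000·q_1 = (-3.6667, 3.3333, -0.6667).
‖u_2‖ = 5.0000, so q_2 = (-0.7333, 0.6667, -0.1333).
q_1·w_3 = (-0.6667)·(-1) + (-0.6667)·(-2) + 0.3333·(-1) = 1.6667; q_2·w_3 = (-0.7333)·(-1) + 0.6667·(-2) + (-0.1333)·(-1) = -0.4667.
u_3 = w_3 − 1.6667·q_1 + 0.4667·q_2 = (-0.2311, -0.5778, -1.6178).

u_3 = (-0.2311, -0.5778, -1.6178)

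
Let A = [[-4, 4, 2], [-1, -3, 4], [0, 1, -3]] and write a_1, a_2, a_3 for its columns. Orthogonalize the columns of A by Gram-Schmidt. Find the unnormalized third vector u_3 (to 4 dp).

a_1 = (-4, -1, 0); ‖a_1‖ = 4.1231, so q_1 = (-0.9701, -0.2425, 0.0000).
q_1·a_2 = (-0.9701)·4 + (-0.2425)·(-3) + 0.0000·1 = -3.1530.
u_2 = a_2 + 3.1530·q_1 = (0.9412, -3.7647, 1.0000).
‖u_2‖ = 4.0073, so q_2 = (0.2349, -0.9395, 0.2495).
q_1·a_3 = (-0.9701)·2 + (-0.2425)·4 + 0.0000·(-3) = -2.9104; q_2·a_3 = 0.2349·2 + (-0.9395)·4 + 0.2495·(-3) = -4.0367.
u_3 = a_3 + 2.9104·q_1 + 4.0367·q_2 = (0.1245, -0.4982, -1.9927).

u_3 = (0.1245, -0.4982, -1.9927)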